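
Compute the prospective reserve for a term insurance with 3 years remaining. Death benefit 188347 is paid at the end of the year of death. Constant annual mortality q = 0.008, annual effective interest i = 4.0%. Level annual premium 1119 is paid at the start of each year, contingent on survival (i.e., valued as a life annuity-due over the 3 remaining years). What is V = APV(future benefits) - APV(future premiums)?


v = 1/(1+i) = 0.961538
APV(future benefits) per unit = sum_{k=0}^{2} k_p_x * q * v^(k+1) = 0.022028
APV(future benefits) = 188347 * 0.022028 = 4148.9492
Life annuity-due factor ä_{x:3} = sum_{k=0}^{2} k_p_x * v^k = 2.863669
APV(future premiums) = 1119 * 2.863669 = 3204.4452
V = 4148.9492 - 3204.4452
= 944.504


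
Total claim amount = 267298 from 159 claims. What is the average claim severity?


severity = total / number
= 267298 / 159
= 1681.1195


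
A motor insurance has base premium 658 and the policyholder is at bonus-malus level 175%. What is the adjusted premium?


adjusted = base * BM_level / 100
= 658 * 175 / 100
= 658 * 1.75
= 1151.5


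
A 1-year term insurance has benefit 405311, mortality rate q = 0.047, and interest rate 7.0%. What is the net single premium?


NSP = benefit * q * v
v = 1/(1+i) = 0.934579
NSP = 405311 * 0.047 * 0.934579
= 17803.3804


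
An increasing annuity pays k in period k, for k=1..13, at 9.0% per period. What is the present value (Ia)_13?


(Ia)_n = sum_{k=1}^{n} k * v^k, v = 1/(1+i)
v = 0.917431
Sum computed term by term:
(Ia)_13 = 43.56


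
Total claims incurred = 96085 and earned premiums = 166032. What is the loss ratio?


Loss ratio = claims / premiums
= 96085 / 166032
= 0.5787


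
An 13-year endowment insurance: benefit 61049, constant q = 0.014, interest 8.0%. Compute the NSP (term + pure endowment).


Term component = 6309.0415
Pure endowment = 13_p_x * v^13 * benefit = 0.83253 * 0.367698 * 61049 = 18688.2927
NSP = 24997.3342


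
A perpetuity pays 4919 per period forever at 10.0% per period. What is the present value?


PV = PMT / i
= 4919 / 0.1
= 49190.0


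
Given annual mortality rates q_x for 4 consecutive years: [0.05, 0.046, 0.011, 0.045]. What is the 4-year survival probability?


p_k = 1 - q_k for each year
Survival = product of (1 - q_k)
= 0.95 * 0.954 * 0.989 * 0.955
= 0.856


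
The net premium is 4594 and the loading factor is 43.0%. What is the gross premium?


Gross = net * (1 + loading)
= 4594 * (1 + 0.43)
= 4594 * 1.43
= 6569.42


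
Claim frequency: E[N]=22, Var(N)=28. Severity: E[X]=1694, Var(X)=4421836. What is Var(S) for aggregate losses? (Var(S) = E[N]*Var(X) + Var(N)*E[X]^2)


Var(S) = E[N]*Var(X) + Var(N)*E[X]^2
= 22*4421836 + 28*1694^2
= 97280392 + 80349808
= 1.7763e+08


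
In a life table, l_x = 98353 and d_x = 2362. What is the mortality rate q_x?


q_x = d_x / l_x
= 2362 / 98353
= 0.024


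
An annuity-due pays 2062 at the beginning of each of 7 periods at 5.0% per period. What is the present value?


PV_due = PMT * (1-(1+i)^(-n))/i * (1+i)
PV_immediate = 11931.5019
PV_due = 11931.5019 * 1.05
= 12528.077


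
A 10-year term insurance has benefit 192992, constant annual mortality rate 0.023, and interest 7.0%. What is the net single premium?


NSP = benefit * sum_{k=0}^{n-1} k_p_x * q * v^(k+1)
With constant q=0.023, v=0.934579
Sum = 0.14769
NSP = 192992 * 0.14769
= 28503.0663


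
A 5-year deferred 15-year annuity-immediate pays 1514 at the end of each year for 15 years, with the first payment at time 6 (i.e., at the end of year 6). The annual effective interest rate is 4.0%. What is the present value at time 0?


PV at time 5 of the 15-year annuity-immediate:
a_n = 1514 * (1-(1+0.04)^(-15))/0.04 = 16833.2386
Discount back 5 years to time 0:
PV = 16833.2386 * (1+0.04)^(-5)
= 16833.2386 * 0.821927
= 13835.6951


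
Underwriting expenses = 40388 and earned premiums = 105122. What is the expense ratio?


Expense ratio = expenses / premiums
= 40388 / 105122
= 0.3842


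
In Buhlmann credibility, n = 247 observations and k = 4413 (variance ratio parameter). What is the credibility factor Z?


Z = n / (n + k)
= 247 / (247 + 4413)
= 247 / 4660
= 0.053


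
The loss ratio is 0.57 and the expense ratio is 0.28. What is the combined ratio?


Combined ratio = loss ratio + expense ratio
= 0.57 + 0.28
= 0.85


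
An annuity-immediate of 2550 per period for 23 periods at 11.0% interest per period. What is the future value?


FV = PMT * ((1+i)^n - 1) / i
= 2550 * ((1.11)^23 - 1) / 0.11
= 2550 * (11.026267 - 1) / 0.11
= 232427.103


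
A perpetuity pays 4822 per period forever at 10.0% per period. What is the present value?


PV = PMT / i
= 4822 / 0.1
= 48220.0


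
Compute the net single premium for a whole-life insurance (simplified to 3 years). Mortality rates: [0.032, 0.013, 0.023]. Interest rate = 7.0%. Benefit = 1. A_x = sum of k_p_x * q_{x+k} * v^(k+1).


v = 0.934579
Year 0: k_p_x=1.0, q=0.032, term=0.029907
Year 1: k_p_x=0.968, q=0.013, term=0.010991
Year 2: k_p_x=0.955416, q=0.023, term=0.017938
A_x = 0.0588


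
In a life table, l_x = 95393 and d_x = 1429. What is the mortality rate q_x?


q_x = d_x / l_x
= 1429 / 95393
= 0.015


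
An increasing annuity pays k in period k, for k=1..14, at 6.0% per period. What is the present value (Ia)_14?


(Ia)_n = sum_{k=1}^{n} k * v^k, v = 1/(1+i)
v = 0.943396
Sum computed term by term:
(Ia)_14 = 61.0078


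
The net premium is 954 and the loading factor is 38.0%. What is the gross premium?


Gross = net * (1 + loading)
= 954 * (1 + 0.38)
= 954 * 1.38
= 1316.52


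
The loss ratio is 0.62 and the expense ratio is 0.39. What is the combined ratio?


Combined ratio = loss ratio + expense ratio
= 0.62 + 0.39
= 1.01


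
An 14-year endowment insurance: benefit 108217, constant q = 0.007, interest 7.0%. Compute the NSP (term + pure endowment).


Term component = 6379.9536
Pure endowment = 14_p_x * v^14 * benefit = 0.906337 * 0.387817 * 108217 = 38037.5102
NSP = 44417.4638


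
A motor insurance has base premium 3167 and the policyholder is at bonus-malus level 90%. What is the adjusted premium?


adjusted = base * BM_level / 100
= 3167 * 90 / 100
= 3167 * 0.9
= 2850.3


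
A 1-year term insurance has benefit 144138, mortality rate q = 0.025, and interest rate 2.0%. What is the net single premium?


NSP = benefit * q * v
v = 1/(1+i) = 0.980392
NSP = 144138 * 0.025 * 0.980392
= 3532.7941


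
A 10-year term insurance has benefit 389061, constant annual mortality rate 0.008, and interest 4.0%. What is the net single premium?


NSP = benefit * sum_{k=0}^{n-1} k_p_x * q * v^(k+1)
With constant q=0.008, v=0.961538
Sum = 0.062763
NSP = 389061 * 0.062763
= 24418.5234


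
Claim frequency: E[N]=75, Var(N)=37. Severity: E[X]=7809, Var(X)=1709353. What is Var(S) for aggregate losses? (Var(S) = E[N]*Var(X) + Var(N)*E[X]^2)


Var(S) = E[N]*Var(X) + Var(N)*E[X]^2
= 75*1709353 + 37*7809^2
= 128201475 + 2256277797
= 2.3845e+09


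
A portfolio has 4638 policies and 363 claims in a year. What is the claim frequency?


frequency = claims / policies
= 363 / 4638
= 0.0783


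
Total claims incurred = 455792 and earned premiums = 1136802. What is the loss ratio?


Loss ratio = claims / premiums
= 455792 / 1136802
= 0.4009


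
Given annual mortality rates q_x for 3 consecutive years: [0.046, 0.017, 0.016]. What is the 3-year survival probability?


p_k = 1 - q_k for each year
Survival = product of (1 - q_k)
= 0.954 * 0.983 * 0.984
= 0.9228


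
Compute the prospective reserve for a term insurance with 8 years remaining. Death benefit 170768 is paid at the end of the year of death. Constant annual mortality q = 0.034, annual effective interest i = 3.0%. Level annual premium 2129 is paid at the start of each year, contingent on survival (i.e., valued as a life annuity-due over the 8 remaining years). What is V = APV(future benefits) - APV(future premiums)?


v = 1/(1+i) = 0.970874
APV(future benefits) per unit = sum_{k=0}^{7} k_p_x * q * v^(k+1) = 0.213257
APV(future benefits) = 170768 * 0.213257 = 36417.3968
Life annuity-due factor ä_{x:8} = sum_{k=0}^{7} k_p_x * v^k = 6.460419
APV(future premiums) = 2129 * 6.460419 = 13754.2329
V = 36417.3968 - 13754.2329
= 22663.1638


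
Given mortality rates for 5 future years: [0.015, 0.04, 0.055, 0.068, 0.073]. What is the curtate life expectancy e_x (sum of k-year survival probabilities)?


e_x = sum_{k=1}^{n} k_p_x
k_p_x values:
  1_p_x = 0.985
  2_p_x = 0.9456
  3_p_x = 0.893592
  4_p_x = 0.832828
  5_p_x = 0.772031
e_x = 4.4291


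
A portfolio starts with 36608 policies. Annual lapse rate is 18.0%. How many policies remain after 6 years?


remaining = initial * (1 - lapse)^years
= 36608 * (1 - 0.18)^6
= 36608 * 0.304007
= 11129.0762


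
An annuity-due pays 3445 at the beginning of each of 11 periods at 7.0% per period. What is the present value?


PV_due = PMT * (1-(1+i)^(-n))/i * (1+i)
PV_immediate = 25832.9331
PV_due = 25832.9331 * 1.07
= 27641.2384


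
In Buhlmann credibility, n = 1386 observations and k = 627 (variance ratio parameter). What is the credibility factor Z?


Z = n / (n + k)
= 1386 / (1386 + 627)
= 1386 / 2013
= 0.6885


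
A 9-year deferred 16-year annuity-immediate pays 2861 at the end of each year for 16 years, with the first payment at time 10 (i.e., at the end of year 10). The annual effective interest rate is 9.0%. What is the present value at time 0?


PV at time 9 of the 16-year annuity-immediate:
a_n = 2861 * (1-(1+0.09)^(-16))/0.09 = 23782.229
Discount back 9 years to time 0:
PV = 23782.229 * (1+0.09)^(-9)
= 23782.229 * 0.460428
= 10949.9989


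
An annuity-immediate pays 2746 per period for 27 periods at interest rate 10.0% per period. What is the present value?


PV = PMT * (1 - (1+i)^(-n)) / i
= 2746 * (1 - (1+0.1)^(-27)) / 0.1
= 2746 * (1 - 0.076278) / 0.1
= 2746 * 9.237223
= 25365.4148


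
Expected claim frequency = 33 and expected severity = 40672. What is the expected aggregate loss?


E[S] = E[N] * E[X]
= 33 * 40672
= 1.3422e+06


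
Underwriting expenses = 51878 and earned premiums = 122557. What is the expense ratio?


Expense ratio = expenses / premiums
= 51878 / 122557
= 0.4233


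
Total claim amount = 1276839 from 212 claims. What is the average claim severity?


severity = total / number
= 1276839 / 212
= 6022.8255


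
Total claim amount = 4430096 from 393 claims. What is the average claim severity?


severity = total / number
= 4430096 / 393
= 11272.5089


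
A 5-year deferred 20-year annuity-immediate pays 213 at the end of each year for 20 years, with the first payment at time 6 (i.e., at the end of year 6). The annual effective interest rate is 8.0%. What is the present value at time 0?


PV at time 5 of the 20-year annuity-immediate:
a_n = 213 * (1-(1+0.08)^(-20))/0.08 = 2091.2654
Discount back 5 years to time 0:
PV = 2091.2654 * (1+0.08)^(-5)
= 2091.2654 * 0.680583
= 1423.2801


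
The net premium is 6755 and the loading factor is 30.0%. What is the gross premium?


Gross = net * (1 + loading)
= 6755 * (1 + 0.3)
= 6755 * 1.3
= 8781.5


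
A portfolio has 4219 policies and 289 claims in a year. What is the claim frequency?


frequency = claims / policies
= 289 / 4219
= 0.0685


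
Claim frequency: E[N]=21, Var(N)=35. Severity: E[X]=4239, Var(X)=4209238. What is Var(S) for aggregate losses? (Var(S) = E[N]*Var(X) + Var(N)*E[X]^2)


Var(S) = E[N]*Var(X) + Var(N)*E[X]^2
= 21*4209238 + 35*4239^2
= 88393998 + 628919235
= 7.1731e+08


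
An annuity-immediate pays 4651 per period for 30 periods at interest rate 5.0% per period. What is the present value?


PV = PMT * (1 - (1+i)^(-n)) / i
= 4651 * (1 - (1+0.05)^(-30)) / 0.05
= 4651 * (1 - 0.231377) / 0.05
= 4651 * 15.372451
= 71497.2697


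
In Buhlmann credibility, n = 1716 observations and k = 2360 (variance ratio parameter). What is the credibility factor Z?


Z = n / (n + k)
= 1716 / (1716 + 2360)
= 1716 / 4076
= 0.421


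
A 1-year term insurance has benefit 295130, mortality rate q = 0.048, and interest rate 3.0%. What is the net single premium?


NSP = benefit * q * v
v = 1/(1+i) = 0.970874
NSP = 295130 * 0.048 * 0.970874
= 13753.6311


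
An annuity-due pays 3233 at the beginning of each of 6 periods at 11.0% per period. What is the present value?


PV_due = PMT * (1-(1+i)^(-n))/i * (1+i)
PV_immediate = 13677.3289
PV_due = 13677.3289 * 1.11
= 15181.8351


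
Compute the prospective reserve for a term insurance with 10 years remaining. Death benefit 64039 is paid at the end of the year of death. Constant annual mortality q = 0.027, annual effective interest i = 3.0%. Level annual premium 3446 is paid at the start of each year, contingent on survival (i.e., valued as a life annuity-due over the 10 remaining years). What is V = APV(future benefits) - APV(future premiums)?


v = 1/(1+i) = 0.970874
APV(future benefits) per unit = sum_{k=0}^{9} k_p_x * q * v^(k+1) = 0.205616
APV(future benefits) = 64039 * 0.205616 = 13167.453
Life annuity-due factor ä_{x:10} = sum_{k=0}^{9} k_p_x * v^k = 7.843876
APV(future premiums) = 3446 * 7.843876 = 27029.9951
V = 13167.453 - 27029.9951
= -13862.5422


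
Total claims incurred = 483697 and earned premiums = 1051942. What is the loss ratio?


Loss ratio = claims / premiums
= 483697 / 1051942
= 0.4598


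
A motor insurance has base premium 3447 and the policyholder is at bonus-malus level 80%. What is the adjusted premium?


adjusted = base * BM_level / 100
= 3447 * 80 / 100
= 3447 * 0.8
= 2757.6


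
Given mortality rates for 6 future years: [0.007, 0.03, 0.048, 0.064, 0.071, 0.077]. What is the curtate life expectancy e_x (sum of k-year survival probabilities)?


e_x = sum_{k=1}^{n} k_p_x
k_p_x values:
  1_p_x = 0.993
  2_p_x = 0.96321
  3_p_x = 0.916976
  4_p_x = 0.858289
  5_p_x = 0.797351
  6_p_x = 0.735955
e_x = 5.2648


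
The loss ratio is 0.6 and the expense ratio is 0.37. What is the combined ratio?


Combined ratio = loss ratio + expense ratio
= 0.6 + 0.37
= 0.97


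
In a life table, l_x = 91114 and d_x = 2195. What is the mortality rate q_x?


q_x = d_x / l_x
= 2195 / 91114
= 0.0241


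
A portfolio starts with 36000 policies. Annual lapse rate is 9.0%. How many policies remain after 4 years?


remaining = initial * (1 - lapse)^years
= 36000 * (1 - 0.09)^4
= 36000 * 0.68575
= 24686.986


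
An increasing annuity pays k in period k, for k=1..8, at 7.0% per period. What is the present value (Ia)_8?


(Ia)_n = sum_{k=1}^{n} k * v^k, v = 1/(1+i)
v = 0.934579
Sum computed term by term:
(Ia)_8 = 24.7602


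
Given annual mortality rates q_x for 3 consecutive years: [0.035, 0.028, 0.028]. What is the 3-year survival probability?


p_k = 1 - q_k for each year
Survival = product of (1 - q_k)
= 0.965 * 0.972 * 0.972
= 0.9117


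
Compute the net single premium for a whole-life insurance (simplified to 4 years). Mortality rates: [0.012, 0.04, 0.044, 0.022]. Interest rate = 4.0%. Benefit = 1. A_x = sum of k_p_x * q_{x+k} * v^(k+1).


v = 0.961538
Year 0: k_p_x=1.0, q=0.012, term=0.011538
Year 1: k_p_x=0.988, q=0.04, term=0.036538
Year 2: k_p_x=0.94848, q=0.044, term=0.037101
Year 3: k_p_x=0.906747, q=0.022, term=0.017052
A_x = 0.1022


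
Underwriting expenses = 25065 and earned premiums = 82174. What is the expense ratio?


Expense ratio = expenses / premiums
= 25065 / 82174
= 0.305


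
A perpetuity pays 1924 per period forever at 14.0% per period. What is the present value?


PV = PMT / i
= 1924 / 0.14
= 13742.8571


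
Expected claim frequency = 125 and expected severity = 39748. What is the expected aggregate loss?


E[S] = E[N] * E[X]
= 125 * 39748
= 4.9685e+06


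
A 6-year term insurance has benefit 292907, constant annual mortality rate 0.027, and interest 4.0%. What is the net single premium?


NSP = benefit * sum_{k=0}^{n-1} k_p_x * q * v^(k+1)
With constant q=0.027, v=0.961538
Sum = 0.132735
NSP = 292907 * 0.132735
= 38878.9843


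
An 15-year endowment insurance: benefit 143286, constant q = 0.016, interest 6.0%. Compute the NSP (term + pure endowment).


Term component = 20283.3873
Pure endowment = 15_p_x * v^15 * benefit = 0.785103 * 0.417265 * 143286 = 46939.9104
NSP = 67223.2977


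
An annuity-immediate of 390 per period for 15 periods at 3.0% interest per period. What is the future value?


FV = PMT * ((1+i)^n - 1) / i
= 390 * ((1.03)^15 - 1) / 0.03
= 390 * (1.557967 - 1) / 0.03
= 7253.5764


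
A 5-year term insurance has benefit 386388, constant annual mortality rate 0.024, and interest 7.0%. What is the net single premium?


NSP = benefit * sum_{k=0}^{n-1} k_p_x * q * v^(k+1)
With constant q=0.024, v=0.934579
Sum = 0.094101
NSP = 386388 * 0.094101
= 36359.5463


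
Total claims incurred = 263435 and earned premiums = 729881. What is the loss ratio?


Loss ratio = claims / premiums
= 263435 / 729881
= 0.3609


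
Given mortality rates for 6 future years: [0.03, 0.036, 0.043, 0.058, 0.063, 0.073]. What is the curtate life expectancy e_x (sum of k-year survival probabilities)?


e_x = sum_{k=1}^{n} k_p_x
k_p_x values:
  1_p_x = 0.97
  2_p_x = 0.93508
  3_p_x = 0.894872
  4_p_x = 0.842969
  5_p_x = 0.789862
  6_p_x = 0.732202
e_x = 5.165


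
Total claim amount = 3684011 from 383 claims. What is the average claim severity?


severity = total / number
= 3684011 / 383
= 9618.8277


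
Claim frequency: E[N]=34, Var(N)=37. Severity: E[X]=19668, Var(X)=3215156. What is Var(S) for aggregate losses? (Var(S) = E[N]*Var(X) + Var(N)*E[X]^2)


Var(S) = E[N]*Var(X) + Var(N)*E[X]^2
= 34*3215156 + 37*19668^2
= 109315304 + 14312718288
= 1.4422e+10


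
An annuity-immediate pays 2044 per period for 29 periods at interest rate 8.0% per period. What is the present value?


PV = PMT * (1 - (1+i)^(-n)) / i
= 2044 * (1 - (1+0.08)^(-29)) / 0.08
= 2044 * (1 - 0.107328) / 0.08
= 2044 * 11.158406
= 22807.7819


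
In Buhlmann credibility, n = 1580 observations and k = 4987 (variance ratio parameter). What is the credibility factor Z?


Z = n / (n + k)
= 1580 / (1580 + 4987)
= 1580 / 6567
= 0.2406


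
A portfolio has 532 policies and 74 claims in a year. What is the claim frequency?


frequency = claims / policies
= 74 / 532
= 0.1391


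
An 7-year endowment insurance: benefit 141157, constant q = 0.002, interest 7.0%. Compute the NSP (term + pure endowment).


Term component = 1513.1898
Pure endowment = 7_p_x * v^7 * benefit = 0.986084 * 0.62275 * 141157 = 86682.168
NSP = 88195.3578


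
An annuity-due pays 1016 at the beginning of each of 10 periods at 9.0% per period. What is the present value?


PV_due = PMT * (1-(1+i)^(-n))/i * (1+i)
PV_immediate = 6520.3402
PV_due = 6520.3402 * 1.09
= 7107.1708


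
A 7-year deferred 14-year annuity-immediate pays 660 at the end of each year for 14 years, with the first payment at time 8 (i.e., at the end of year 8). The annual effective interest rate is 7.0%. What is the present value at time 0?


PV at time 7 of the 14-year annuity-immediate:
a_n = 660 * (1-(1+0.07)^(-14))/0.07 = 5772.0089
Discount back 7 years to time 0:
PV = 5772.0089 * (1+0.07)^(-7)
= 5772.0089 * 0.62275
= 3594.517


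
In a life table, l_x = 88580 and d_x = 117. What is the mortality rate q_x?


q_x = d_x / l_x
= 117 / 88580
= 0.0013


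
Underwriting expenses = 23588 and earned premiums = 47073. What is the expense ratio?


Expense ratio = expenses / premiums
= 23588 / 47073
= 0.5011


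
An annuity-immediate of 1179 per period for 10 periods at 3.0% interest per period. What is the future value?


FV = PMT * ((1+i)^n - 1) / i
= 1179 * ((1.03)^10 - 1) / 0.03
= 1179 * (1.343916 - 1) / 0.03
= 13515.9137


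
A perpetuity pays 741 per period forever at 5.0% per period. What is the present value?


PV = PMT / i
= 741 / 0.05
= 14820.0


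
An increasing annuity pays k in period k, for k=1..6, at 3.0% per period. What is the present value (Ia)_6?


(Ia)_n = sum_{k=1}^{n} k * v^k, v = 1/(1+i)
v = 0.970874
Sum computed term by term:
(Ia)_6 = 18.4934


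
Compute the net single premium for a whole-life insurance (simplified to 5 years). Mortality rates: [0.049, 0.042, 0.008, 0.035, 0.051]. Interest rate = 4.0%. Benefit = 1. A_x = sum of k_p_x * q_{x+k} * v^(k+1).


v = 0.961538
Year 0: k_p_x=1.0, q=0.049, term=0.047115
Year 1: k_p_x=0.951, q=0.042, term=0.036929
Year 2: k_p_x=0.911058, q=0.008, term=0.006479
Year 3: k_p_x=0.90377, q=0.035, term=0.027039
Year 4: k_p_x=0.872138, q=0.051, term=0.036559
A_x = 0.1541


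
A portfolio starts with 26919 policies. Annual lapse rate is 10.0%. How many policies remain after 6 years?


remaining = initial * (1 - lapse)^years
= 26919 * (1 - 0.1)^6
= 26919 * 0.531441
= 14305.8603


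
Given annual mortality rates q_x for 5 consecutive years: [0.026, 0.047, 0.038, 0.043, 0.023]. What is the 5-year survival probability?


p_k = 1 - q_k for each year
Survival = product of (1 - q_k)
= 0.974 * 0.953 * 0.962 * 0.957 * 0.977
= 0.8349


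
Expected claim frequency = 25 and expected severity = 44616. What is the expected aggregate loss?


E[S] = E[N] * E[X]
= 25 * 44616
= 1.1154e+06


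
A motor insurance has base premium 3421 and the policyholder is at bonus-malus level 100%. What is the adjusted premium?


adjusted = base * BM_level / 100
= 3421 * 100 / 100
= 3421 * 1.0
= 3421.0


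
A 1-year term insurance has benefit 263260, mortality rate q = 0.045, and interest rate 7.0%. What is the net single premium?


NSP = benefit * q * v
v = 1/(1+i) = 0.934579
NSP = 263260 * 0.045 * 0.934579
= 11071.6822


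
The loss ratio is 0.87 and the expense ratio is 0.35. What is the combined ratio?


Combined ratio = loss ratio + expense ratio
= 0.87 + 0.35
= 1.22


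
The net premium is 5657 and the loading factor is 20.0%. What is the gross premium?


Gross = net * (1 + loading)
= 5657 * (1 + 0.2)
= 5657 * 1.2
= 6788.4


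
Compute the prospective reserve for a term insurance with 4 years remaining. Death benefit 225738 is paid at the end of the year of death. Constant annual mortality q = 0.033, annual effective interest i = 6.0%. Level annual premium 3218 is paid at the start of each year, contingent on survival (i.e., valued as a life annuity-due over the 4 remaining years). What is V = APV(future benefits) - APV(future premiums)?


v = 1/(1+i) = 0.943396
APV(future benefits) per unit = sum_{k=0}^{3} k_p_x * q * v^(k+1) = 0.109077
APV(future benefits) = 225738 * 0.109077 = 24622.9251
Life annuity-due factor ä_{x:4} = sum_{k=0}^{3} k_p_x * v^k = 3.5037
APV(future premiums) = 3218 * 3.5037 = 11274.9062
V = 24622.9251 - 11274.9062
= 13348.0189


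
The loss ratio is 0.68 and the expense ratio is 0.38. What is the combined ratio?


Combined ratio = loss ratio + expense ratio
= 0.68 + 0.38
= 1.06


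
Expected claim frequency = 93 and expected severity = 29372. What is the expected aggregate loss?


E[S] = E[N] * E[X]
= 93 * 29372
= 2.7316e+06


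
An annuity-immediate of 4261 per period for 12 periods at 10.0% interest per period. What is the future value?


FV = PMT * ((1+i)^n - 1) / i
= 4261 * ((1.1)^12 - 1) / 0.1
= 4261 * (3.138428 - 1) / 0.1
= 91118.4331


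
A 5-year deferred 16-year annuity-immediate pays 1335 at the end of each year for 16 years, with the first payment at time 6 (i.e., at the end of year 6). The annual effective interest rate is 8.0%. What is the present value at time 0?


PV at time 5 of the 16-year annuity-immediate:
a_n = 1335 * (1-(1+0.08)^(-16))/0.08 = 11816.5778
Discount back 5 years to time 0:
PV = 11816.5778 * (1+0.08)^(-5)
= 11816.5778 * 0.680583
= 8042.1643


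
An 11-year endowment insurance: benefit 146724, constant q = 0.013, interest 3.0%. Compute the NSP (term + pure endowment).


Term component = 16608.9122
Pure endowment = 11_p_x * v^11 * benefit = 0.865942 * 0.722421 * 146724 = 91786.8289
NSP = 108395.7411


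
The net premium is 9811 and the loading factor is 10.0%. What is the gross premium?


Gross = net * (1 + loading)
= 9811 * (1 + 0.1)
= 9811 * 1.1
= 10792.1


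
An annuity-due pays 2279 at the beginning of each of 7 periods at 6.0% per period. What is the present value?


PV_due = PMT * (1-(1+i)^(-n))/i * (1+i)
PV_immediate = 12722.2473
PV_due = 12722.2473 * 1.06
= 13485.5821


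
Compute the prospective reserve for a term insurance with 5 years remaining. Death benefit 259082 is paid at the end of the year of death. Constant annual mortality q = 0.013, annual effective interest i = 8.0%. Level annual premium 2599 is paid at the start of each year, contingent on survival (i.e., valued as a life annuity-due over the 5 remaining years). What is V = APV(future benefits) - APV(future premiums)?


v = 1/(1+i) = 0.925926
APV(future benefits) per unit = sum_{k=0}^{4} k_p_x * q * v^(k+1) = 0.050675
APV(future benefits) = 259082 * 0.050675 = 13128.9161
Life annuity-due factor ä_{x:5} = sum_{k=0}^{4} k_p_x * v^k = 4.209902
APV(future premiums) = 2599 * 4.209902 = 10941.5366
V = 13128.9161 - 10941.5366
= 2187.3796


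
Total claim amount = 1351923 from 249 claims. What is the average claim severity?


severity = total / number
= 1351923 / 249
= 5429.4096


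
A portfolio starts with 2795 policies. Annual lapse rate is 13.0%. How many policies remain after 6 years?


remaining = initial * (1 - lapse)^years
= 2795 * (1 - 0.13)^6
= 2795 * 0.433626
= 1211.9852


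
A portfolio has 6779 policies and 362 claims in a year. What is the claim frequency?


frequency = claims / policies
= 362 / 6779
= 0.0534


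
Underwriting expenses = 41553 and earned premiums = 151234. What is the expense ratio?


Expense ratio = expenses / premiums
= 41553 / 151234
= 0.2748


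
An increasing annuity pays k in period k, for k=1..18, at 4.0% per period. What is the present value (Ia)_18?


(Ia)_n = sum_{k=1}^{n} k * v^k, v = 1/(1+i)
v = 0.961538
Sum computed term by term:
(Ia)_18 = 107.0091


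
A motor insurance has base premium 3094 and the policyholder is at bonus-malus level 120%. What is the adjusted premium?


adjusted = base * BM_level / 100
= 3094 * 120 / 100
= 3094 * 1.2
= 3712.8


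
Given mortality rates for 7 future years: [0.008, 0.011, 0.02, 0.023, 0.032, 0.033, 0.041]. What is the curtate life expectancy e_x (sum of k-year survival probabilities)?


e_x = sum_{k=1}^{n} k_p_x
k_p_x values:
  1_p_x = 0.992
  2_p_x = 0.981088
  3_p_x = 0.961466
  4_p_x = 0.939353
  5_p_x = 0.909293
  6_p_x = 0.879287
  7_p_x = 0.843236
e_x = 6.5057


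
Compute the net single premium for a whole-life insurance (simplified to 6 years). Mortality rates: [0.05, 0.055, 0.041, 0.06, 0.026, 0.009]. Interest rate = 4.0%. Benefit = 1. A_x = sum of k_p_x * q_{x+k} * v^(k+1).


v = 0.961538
Year 0: k_p_x=1.0, q=0.05, term=0.048077
Year 1: k_p_x=0.95, q=0.055, term=0.048308
Year 2: k_p_x=0.89775, q=0.041, term=0.032722
Year 3: k_p_x=0.860942, q=0.06, term=0.044156
Year 4: k_p_x=0.809286, q=0.026, term=0.017295
Year 5: k_p_x=0.788244, q=0.009, term=0.005607
A_x = 0.1962


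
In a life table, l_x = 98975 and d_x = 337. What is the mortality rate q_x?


q_x = d_x / l_x
= 337 / 98975
= 0.0034


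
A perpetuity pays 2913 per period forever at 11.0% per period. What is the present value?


PV = PMT / i
= 2913 / 0.11
= 26481.8182


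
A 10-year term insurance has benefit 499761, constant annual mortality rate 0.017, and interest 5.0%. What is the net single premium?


NSP = benefit * sum_{k=0}^{n-1} k_p_x * q * v^(k+1)
With constant q=0.017, v=0.952381
Sum = 0.122506
NSP = 499761 * 0.122506
= 61223.9342


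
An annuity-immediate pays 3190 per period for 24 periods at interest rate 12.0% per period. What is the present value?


PV = PMT * (1 - (1+i)^(-n)) / i
= 3190 * (1 - (1+0.12)^(-24)) / 0.12
= 3190 * (1 - 0.065882) / 0.12
= 3190 * 7.784316
= 24831.9674


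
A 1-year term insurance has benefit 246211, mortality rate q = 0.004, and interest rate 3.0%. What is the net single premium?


NSP = benefit * q * v
v = 1/(1+i) = 0.970874
NSP = 246211 * 0.004 * 0.970874
= 956.1592


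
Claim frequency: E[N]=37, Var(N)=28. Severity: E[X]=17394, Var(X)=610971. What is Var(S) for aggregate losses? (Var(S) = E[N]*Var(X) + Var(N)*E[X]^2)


Var(S) = E[N]*Var(X) + Var(N)*E[X]^2
= 37*610971 + 28*17394^2
= 22605927 + 8471434608
= 8.4940e+09


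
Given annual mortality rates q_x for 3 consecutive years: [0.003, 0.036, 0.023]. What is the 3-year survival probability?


p_k = 1 - q_k for each year
Survival = product of (1 - q_k)
= 0.997 * 0.964 * 0.977
= 0.939


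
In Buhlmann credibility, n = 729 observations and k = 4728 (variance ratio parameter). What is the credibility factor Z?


Z = n / (n + k)
= 729 / (729 + 4728)
= 729 / 5457
= 0.1336


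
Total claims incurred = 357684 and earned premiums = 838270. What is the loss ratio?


Loss ratio = claims / premiums
= 357684 / 838270
= 0.4267


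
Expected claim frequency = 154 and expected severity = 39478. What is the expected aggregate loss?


E[S] = E[N] * E[X]
= 154 * 39478
= 6.0796e+06


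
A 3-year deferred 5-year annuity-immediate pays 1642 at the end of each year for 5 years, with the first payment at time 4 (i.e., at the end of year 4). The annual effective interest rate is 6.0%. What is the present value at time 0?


PV at time 3 of the 5-year annuity-immediate:
a_n = 1642 * (1-(1+0.06)^(-5))/0.06 = 6916.7013
Discount back 3 years to time 0:
PV = 6916.7013 * (1+0.06)^(-3)
= 6916.7013 * 0.839619
= 5807.3958


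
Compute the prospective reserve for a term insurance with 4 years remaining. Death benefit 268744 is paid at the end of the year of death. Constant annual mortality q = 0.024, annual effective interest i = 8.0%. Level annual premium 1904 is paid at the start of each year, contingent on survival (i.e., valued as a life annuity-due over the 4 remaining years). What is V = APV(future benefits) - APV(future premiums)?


v = 1/(1+i) = 0.925926
APV(future benefits) per unit = sum_{k=0}^{3} k_p_x * q * v^(k+1) = 0.076854
APV(future benefits) = 268744 * 0.076854 = 20653.9987
Life annuity-due factor ä_{x:4} = sum_{k=0}^{3} k_p_x * v^k = 3.458421
APV(future premiums) = 1904 * 3.458421 = 6584.8339
V = 20653.9987 - 6584.8339
= 14069.1648


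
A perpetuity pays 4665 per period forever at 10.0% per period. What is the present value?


PV = PMT / i
= 4665 / 0.1
= 46650.0


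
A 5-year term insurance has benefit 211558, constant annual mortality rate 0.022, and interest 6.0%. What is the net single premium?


NSP = benefit * sum_{k=0}^{n-1} k_p_x * q * v^(k+1)
With constant q=0.022, v=0.943396
Sum = 0.088913
NSP = 211558 * 0.088913
= 18810.2107


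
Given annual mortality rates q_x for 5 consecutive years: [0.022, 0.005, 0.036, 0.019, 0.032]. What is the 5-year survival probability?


p_k = 1 - q_k for each year
Survival = product of (1 - q_k)
= 0.978 * 0.995 * 0.964 * 0.981 * 0.968
= 0.8908


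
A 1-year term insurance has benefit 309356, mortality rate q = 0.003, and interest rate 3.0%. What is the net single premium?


NSP = benefit * q * v
v = 1/(1+i) = 0.970874
NSP = 309356 * 0.003 * 0.970874
= 901.0369


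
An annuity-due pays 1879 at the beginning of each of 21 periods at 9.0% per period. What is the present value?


PV_due = PMT * (1-(1+i)^(-n))/i * (1+i)
PV_immediate = 17460.126
PV_due = 17460.126 * 1.09
= 19031.5373


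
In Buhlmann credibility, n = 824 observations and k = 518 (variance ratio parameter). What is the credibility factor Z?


Z = n / (n + k)
= 824 / (824 + 518)
= 824 / 1342
= 0.614


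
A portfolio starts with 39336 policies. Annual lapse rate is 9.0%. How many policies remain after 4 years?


remaining = initial * (1 - lapse)^years
= 39336 * (1 - 0.09)^4
= 39336 * 0.68575
= 26974.6467


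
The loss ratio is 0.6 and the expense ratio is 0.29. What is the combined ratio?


Combined ratio = loss ratio + expense ratio
= 0.6 + 0.29
= 0.89


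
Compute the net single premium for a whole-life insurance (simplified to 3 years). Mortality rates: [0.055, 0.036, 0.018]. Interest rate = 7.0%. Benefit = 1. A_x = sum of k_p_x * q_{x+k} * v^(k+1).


v = 0.934579
Year 0: k_p_x=1.0, q=0.055, term=0.051402
Year 1: k_p_x=0.945, q=0.036, term=0.029714
Year 2: k_p_x=0.91098, q=0.018, term=0.013385
A_x = 0.0945


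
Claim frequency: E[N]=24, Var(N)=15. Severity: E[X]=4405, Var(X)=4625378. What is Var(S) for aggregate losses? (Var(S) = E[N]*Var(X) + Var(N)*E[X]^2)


Var(S) = E[N]*Var(X) + Var(N)*E[X]^2
= 24*4625378 + 15*4405^2
= 111009072 + 291060375
= 4.0207e+08


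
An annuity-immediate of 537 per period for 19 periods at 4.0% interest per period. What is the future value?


FV = PMT * ((1+i)^n - 1) / i
= 537 * ((1.04)^19 - 1) / 0.04
= 537 * (2.106849 - 1) / 0.04
= 14859.4502


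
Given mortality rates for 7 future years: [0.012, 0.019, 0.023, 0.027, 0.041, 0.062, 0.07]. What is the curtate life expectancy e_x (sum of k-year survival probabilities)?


e_x = sum_{k=1}^{n} k_p_x
k_p_x values:
  1_p_x = 0.988
  2_p_x = 0.969228
  3_p_x = 0.946936
  4_p_x = 0.921368
  5_p_x = 0.883592
  6_p_x = 0.82881
  7_p_x = 0.770793
e_x = 6.3087


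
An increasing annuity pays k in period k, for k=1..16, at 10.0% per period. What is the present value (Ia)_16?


(Ia)_n = sum_{k=1}^{n} k * v^k, v = 1/(1+i)
v = 0.909091
Sum computed term by term:
(Ia)_16 = 51.2401


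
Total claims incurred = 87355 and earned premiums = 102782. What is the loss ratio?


Loss ratio = claims / premiums
= 87355 / 102782
= 0.8499


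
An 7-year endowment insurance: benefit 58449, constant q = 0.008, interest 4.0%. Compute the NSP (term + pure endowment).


Term component = 2743.4963
Pure endowment = 7_p_x * v^7 * benefit = 0.945326 * 0.759918 * 58449 = 41988.0219
NSP = 44731.5183


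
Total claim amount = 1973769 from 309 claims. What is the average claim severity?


severity = total / number
= 1973769 / 309
= 6387.6019


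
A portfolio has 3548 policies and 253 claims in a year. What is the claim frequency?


frequency = claims / policies
= 253 / 3548
= 0.0713


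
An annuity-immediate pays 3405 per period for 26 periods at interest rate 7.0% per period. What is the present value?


PV = PMT * (1 - (1+i)^(-n)) / i
= 3405 * (1 - (1+0.07)^(-26)) / 0.07
= 3405 * (1 - 0.172195) / 0.07
= 3405 * 11.825779
= 40266.7764


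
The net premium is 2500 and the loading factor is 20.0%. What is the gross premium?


Gross = net * (1 + loading)
= 2500 * (1 + 0.2)
= 2500 * 1.2
= 3000.0


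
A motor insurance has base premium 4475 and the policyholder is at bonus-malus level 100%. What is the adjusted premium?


adjusted = base * BM_level / 100
= 4475 * 100 / 100
= 4475 * 1.0
= 4475.0


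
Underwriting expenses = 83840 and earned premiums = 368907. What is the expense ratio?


Expense ratio = expenses / premiums
= 83840 / 368907
= 0.2273


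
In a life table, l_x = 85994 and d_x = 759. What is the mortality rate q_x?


q_x = d_x / l_x
= 759 / 85994
= 0.0088


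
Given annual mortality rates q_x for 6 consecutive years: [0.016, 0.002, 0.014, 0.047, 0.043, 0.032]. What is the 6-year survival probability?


p_k = 1 - q_k for each year
Survival = product of (1 - q_k)
= 0.984 * 0.998 * 0.986 * 0.953 * 0.957 * 0.968
= 0.8548


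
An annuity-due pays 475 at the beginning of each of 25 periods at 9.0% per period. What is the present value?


PV_due = PMT * (1-(1+i)^(-n))/i * (1+i)
PV_immediate = 4665.7253
PV_due = 4665.7253 * 1.09
= 5085.6406


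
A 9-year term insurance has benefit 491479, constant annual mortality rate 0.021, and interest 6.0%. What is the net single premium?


NSP = benefit * sum_{k=0}^{n-1} k_p_x * q * v^(k+1)
With constant q=0.021, v=0.943396
Sum = 0.132487
NSP = 491479 * 0.132487
= 65114.3653


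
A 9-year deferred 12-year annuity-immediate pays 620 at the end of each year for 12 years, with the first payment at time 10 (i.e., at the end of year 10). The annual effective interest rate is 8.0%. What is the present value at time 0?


PV at time 9 of the 12-year annuity-immediate:
a_n = 620 * (1-(1+0.08)^(-12))/0.08 = 4672.3684
Discount back 9 years to time 0:
PV = 4672.3684 * (1+0.08)^(-9)
= 4672.3684 * 0.500249
= 2337.3475


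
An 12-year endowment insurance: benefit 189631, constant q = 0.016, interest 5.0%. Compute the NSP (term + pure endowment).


Term component = 24877.3442
Pure endowment = 12_p_x * v^12 * benefit = 0.824027 * 0.556837 * 189631 = 87011.9552
NSP = 111889.2994


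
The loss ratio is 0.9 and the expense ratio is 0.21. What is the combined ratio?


Combined ratio = loss ratio + expense ratio
= 0.9 + 0.21
= 1.11


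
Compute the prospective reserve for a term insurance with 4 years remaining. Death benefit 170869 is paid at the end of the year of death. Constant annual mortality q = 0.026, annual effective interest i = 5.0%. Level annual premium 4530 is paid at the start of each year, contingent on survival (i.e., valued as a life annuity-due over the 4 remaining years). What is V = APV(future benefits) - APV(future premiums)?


v = 1/(1+i) = 0.952381
APV(future benefits) per unit = sum_{k=0}^{3} k_p_x * q * v^(k+1) = 0.088803
APV(future benefits) = 170869 * 0.088803 = 15173.7479
Life annuity-due factor ä_{x:4} = sum_{k=0}^{3} k_p_x * v^k = 3.586291
APV(future premiums) = 4530 * 3.586291 = 16245.8986
V = 15173.7479 - 16245.8986
= -1072.1508


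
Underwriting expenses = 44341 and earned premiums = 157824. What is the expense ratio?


Expense ratio = expenses / premiums
= 44341 / 157824
= 0.281


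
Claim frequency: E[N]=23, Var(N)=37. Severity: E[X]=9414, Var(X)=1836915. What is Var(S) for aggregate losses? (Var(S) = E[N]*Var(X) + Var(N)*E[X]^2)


Var(S) = E[N]*Var(X) + Var(N)*E[X]^2
= 23*1836915 + 37*9414^2
= 42249045 + 3279065652
= 3.3213e+09


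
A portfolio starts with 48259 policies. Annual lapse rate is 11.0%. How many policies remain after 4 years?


remaining = initial * (1 - lapse)^years
= 48259 * (1 - 0.11)^4
= 48259 * 0.627422
= 30278.7781


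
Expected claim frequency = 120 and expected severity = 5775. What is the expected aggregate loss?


E[S] = E[N] * E[X]
= 120 * 5775
= 693000


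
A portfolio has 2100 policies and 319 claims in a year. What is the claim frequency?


frequency = claims / policies
= 319 / 2100
= 0.1519


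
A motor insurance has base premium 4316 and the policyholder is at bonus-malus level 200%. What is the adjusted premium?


adjusted = base * BM_level / 100
= 4316 * 200 / 100
= 4316 * 2.0
= 8632.0


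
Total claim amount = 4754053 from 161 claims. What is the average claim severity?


severity = total / number
= 4754053 / 161
= 29528.2795


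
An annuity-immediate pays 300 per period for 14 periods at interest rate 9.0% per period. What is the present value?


PV = PMT * (1 - (1+i)^(-n)) / i
= 300 * (1 - (1+0.09)^(-14)) / 0.09
= 300 * (1 - 0.299246) / 0.09
= 300 * 7.78615
= 2335.8451


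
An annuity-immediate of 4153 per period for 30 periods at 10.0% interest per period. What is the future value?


FV = PMT * ((1+i)^n - 1) / i
= 4153 * ((1.1)^30 - 1) / 0.1
= 4153 * (17.449402 - 1) / 0.1
= 683143.6762


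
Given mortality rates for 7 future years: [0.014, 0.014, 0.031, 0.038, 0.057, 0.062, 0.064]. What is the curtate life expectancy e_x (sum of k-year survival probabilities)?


e_x = sum_{k=1}^{n} k_p_x
k_p_x values:
  1_p_x = 0.986
  2_p_x = 0.972196
  3_p_x = 0.942058
  4_p_x = 0.90626
  5_p_x = 0.854603
  6_p_x = 0.801618
  7_p_x = 0.750314
e_x = 6.213


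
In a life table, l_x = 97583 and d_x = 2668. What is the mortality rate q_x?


q_x = d_x / l_x
= 2668 / 97583
= 0.0273
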